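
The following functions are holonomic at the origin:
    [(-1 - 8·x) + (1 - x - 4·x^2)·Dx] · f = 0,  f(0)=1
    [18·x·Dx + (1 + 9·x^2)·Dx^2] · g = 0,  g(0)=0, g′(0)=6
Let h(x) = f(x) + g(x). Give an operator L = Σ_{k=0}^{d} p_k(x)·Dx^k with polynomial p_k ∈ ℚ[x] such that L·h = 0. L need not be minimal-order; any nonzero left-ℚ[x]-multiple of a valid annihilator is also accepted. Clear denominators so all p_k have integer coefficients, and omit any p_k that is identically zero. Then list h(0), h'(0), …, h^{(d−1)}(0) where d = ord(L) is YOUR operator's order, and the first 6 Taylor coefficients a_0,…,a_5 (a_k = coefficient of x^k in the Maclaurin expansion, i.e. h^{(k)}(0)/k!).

L = (-90 + 360·x + 6462·x^2 + 14688·x^3 + 63936·x^4 + 31104·x^6)·Dx + (36 + 294·x + 324·x^2 + 3198·x^3 + 13680·x^4 + 46080·x^5 + 3888·x^6 + 31104·x^7)·Dx^2 + (-5 - 16·x - 160·x^2 + 96·x^3 - 555·x^4 + 2304·x^5 + 4896·x^6 + 1296·x^7 + 5184·x^8)·Dx^3  (order 3).
h: a_k = 1, 7, 5, -9, 29, 811/5, …
ICs: h(0) = 1, h′(0) = 7, h′′(0) = 10.

f: a_k = 1, 1, 5, 9, 29, 65, …
g: a_k = 0, 6, 0, -18, 0, 486/5, …
f+g: L₀ = lclm(L_f,L_g), ord ≤ 1+2.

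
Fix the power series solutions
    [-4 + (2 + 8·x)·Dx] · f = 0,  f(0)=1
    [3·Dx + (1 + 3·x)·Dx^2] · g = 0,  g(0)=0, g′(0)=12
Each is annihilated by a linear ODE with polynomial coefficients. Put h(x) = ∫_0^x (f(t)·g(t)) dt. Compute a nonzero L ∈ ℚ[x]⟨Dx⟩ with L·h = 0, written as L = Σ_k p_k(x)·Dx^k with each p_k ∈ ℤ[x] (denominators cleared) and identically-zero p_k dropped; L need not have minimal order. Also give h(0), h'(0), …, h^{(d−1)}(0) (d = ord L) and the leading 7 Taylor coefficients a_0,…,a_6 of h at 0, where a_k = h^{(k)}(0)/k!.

f: a_k = 1, 2, -2, 4, -10, 28, -84, …
g: a_k = 0, 12, -18, 36, -81, 972/5, -486, …
Product ⇒ symmetric product L₀, ord ≤ 2.
h=∫h₀ ⇒ L = L₀·Dx.
L = (6 + 12·x)·Dx + (-1 - 4·x)·Dx^2 + (1 + 11·x + 40·x^2 + 48·x^3)·Dx^3  (order 3).
h: a_k = 0, 0, 6, 2, -6, 15, -193/5, …
ICs: h(0) = 0, h′(0) = 0, h′′(0) = 12.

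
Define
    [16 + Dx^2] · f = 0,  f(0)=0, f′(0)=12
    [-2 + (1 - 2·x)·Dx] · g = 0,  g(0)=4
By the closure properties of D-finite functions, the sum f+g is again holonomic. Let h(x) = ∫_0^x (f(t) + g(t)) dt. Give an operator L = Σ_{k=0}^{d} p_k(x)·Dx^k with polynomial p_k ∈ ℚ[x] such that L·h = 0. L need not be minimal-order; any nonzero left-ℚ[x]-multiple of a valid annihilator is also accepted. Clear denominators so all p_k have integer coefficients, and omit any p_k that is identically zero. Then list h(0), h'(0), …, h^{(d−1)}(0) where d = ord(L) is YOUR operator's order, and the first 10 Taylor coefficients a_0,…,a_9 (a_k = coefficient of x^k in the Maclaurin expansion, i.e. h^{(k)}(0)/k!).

L = (-160 + 256·x - 256·x^2)·Dx + (48 - 224·x + 384·x^2 - 256·x^3)·Dx^2 + (-10 + 16·x - 16·x^2)·Dx^3 + (3 - 14·x + 24·x^2 - 16·x^3)·Dx^4  (order 4).
h: a_k = 0, 4, 10, 16/3, 0, 64/5, 128/5, 256/7, 6592/105, 1024/9, …
ICs: h(0) = 0, h′(0) = 4, h′′(0) = 20, h′′′(0) = 32.

f: a_k = 0, 12, 0, -32, 0, 128/5, 0, -1024/105, 0, 2048/945, …
g: a_k = 4, 8, 16, 32, 64, 128, 256, 512, 1024, 2048, …
h₀=f+g: left-lcm gives L₀, ord ≤ 3.
h=∫₀ˣh₀: take L = L₀·Dx.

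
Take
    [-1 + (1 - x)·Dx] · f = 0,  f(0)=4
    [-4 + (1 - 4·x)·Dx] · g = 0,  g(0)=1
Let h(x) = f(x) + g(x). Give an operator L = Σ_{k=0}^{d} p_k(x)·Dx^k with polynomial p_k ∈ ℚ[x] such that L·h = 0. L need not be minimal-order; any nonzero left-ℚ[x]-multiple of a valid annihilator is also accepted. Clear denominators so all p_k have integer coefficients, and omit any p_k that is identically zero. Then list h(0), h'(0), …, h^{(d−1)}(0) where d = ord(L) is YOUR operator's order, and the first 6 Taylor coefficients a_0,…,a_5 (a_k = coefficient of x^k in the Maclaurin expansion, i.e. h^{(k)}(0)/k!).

L = -8 + (10 - 16·x)·Dx + (-1 + 5·x - 4·x^2)·Dx^2  (order 2).
h: a_k = 5, 8, 20, 68, 260, 1028, …
ICs: h(0) = 5, h′(0) = 8.

f: a_k = 4, 4, 4, 4, 4, 4, …
g: a_k = 1, 4, 16, 64, 256, 1024, …
Sum ⇒ L₀ = lclm(L_f,L_g) in ℚ(x)⟨Dx⟩.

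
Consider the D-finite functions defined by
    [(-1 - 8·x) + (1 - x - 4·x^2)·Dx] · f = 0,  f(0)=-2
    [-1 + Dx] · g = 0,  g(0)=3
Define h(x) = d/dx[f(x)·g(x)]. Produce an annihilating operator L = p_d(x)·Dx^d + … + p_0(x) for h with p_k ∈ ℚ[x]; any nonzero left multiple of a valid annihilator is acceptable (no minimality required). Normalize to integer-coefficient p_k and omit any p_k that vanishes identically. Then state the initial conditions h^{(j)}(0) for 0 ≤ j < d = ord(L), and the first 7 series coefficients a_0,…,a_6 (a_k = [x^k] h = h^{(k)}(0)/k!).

L = (13 + 36·x + 65·x^2 - 56·x^3 + 16·x^4) + (-2 - 5·x + 19·x^2 + 24·x^3 - 16·x^4)·Dx  (order 1).
h: a_k = -12, -78, -264, -977, -5963/2, -188797/20, -831287/30, …
ICs: h(0) = -12.

f: a_k = -2, -2, -10, -18, -58, -130, -362, …
g: a_k = 3, 3, 3/2, 1/2, 1/8, 1/40, 1/240, …
f·g: L₀ = L_f ⊗_s L_g, ord ≤ 1·1.
h=h₀': d/dx-closure on L₀ ⇒ L.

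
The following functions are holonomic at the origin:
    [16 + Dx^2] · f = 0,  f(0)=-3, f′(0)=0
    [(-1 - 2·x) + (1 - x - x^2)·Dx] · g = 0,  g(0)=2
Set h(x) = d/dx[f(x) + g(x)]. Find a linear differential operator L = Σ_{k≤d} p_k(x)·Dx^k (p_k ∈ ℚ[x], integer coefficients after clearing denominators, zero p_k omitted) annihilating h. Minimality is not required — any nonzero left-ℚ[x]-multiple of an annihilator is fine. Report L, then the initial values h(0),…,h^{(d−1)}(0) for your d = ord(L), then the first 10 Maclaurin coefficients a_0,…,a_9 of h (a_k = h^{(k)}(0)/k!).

L = (1472 + 2624·x + 2560·x^2 + 640·x^3 + 2240·x^4 + 2304·x^5 + 768·x^6) + (-272 - 112·x + 1008·x^2 - 160·x^3 - 800·x^4 + 576·x^5 + 896·x^6 + 256·x^7)·Dx + (92 + 164·x + 160·x^2 + 40·x^3 + 140·x^4 + 144·x^5 + 48·x^6)·Dx^2 + (-17 - 7·x + 63·x^2 - 10·x^3 - 50·x^4 + 36·x^5 + 56·x^6 + 16·x^7)·Dx^3  (order 3).
h: a_k = 2, 56, 18, -88, 80, 1292/5, 294, 53024/105, 990, 1690292/945, …
ICs: h(0) = 2, h′(0) = 56, h′′(0) = 36.

f: a_k = -3, 0, 24, 0, -32, 0, 256/15, 0, -512/105, 0, …
g: a_k = 2, 2, 4, 6, 10, 16, 26, 42, 68, 110, …
h₀=f+g: left-lcm gives L₀, ord ≤ 3.
Differentiate: ansatz ord ≤ ord L₀ ⇒ L.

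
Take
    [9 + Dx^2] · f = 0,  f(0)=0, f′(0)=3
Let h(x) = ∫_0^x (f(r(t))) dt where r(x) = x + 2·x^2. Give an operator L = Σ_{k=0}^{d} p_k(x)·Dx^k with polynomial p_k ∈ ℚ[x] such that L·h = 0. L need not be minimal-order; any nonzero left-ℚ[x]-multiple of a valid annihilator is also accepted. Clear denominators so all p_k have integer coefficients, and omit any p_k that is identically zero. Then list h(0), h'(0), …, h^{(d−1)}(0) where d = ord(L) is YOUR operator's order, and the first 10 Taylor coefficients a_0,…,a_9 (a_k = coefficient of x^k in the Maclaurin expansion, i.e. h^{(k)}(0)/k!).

L = (9 + 108·x + 432·x^2 + 576·x^3)·Dx - 4·Dx^2 + (1 + 4·x)·Dx^3  (order 3).
h: a_k = 0, 0, 3/2, 2, -9/8, -27/5, -693/80, -9/4, 45117/4480, 693/40, …
ICs: h(0) = 0, h′(0) = 0, h′′(0) = 3.

f: a_k = 0, 3, 0, -9/2, 0, 81/40, 0, -243/560, 0, 243/4480, …
Substitute x→r, Dx→(1/r')Dx; clear ⇒ L₀.
h=∫₀ˣh₀: take L = L₀·Dx.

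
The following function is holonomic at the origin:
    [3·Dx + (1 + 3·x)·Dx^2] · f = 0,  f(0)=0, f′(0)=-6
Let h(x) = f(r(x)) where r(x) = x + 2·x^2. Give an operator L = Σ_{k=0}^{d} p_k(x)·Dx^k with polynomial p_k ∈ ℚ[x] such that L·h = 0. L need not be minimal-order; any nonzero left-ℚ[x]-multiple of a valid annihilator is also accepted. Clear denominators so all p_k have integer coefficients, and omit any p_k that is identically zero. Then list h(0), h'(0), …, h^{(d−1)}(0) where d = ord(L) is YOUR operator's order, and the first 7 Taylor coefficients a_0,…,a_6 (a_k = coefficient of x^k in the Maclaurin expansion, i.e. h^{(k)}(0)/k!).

f: a_k = 0, -6, 9, -18, 81/2, -486/5, 243, …
h₀=f(r): pull back L_f along r ⇒ L₀.
L = (-1 + 12·x + 24·x^2)·Dx + (1 + 7·x + 18·x^2 + 24·x^3)·Dx^2  (order 2).
h: a_k = 0, -6, -3, 18, -63/2, 54/5, 99, …
ICs: h(0) = 0, h′(0) = -6.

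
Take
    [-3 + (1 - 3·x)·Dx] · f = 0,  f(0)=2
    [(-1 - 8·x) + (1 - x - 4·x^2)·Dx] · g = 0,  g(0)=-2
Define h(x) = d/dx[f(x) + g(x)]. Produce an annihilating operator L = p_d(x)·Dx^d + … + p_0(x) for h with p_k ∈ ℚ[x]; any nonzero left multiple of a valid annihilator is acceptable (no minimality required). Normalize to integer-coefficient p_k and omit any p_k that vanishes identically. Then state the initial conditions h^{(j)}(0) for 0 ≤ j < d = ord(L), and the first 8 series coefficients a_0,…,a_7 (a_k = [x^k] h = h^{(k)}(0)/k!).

L = (54 - 288·x + 1728·x^2 - 2304·x^3 + 1728·x^4) + (-42·x - 144·x^2 + 1248·x^3 - 2088·x^4 + 1728·x^5)·Dx + (-1 + 16·x - 71·x^2 + 96·x^3 + 72·x^4 - 312·x^5 + 288·x^6)·Dx^2  (order 2).
h: a_k = 4, 16, 108, 416, 1780, 6576, 24444, 86336, …
ICs: h(0) = 4, h′(0) = 16.

f: a_k = 2, 6, 18, 54, 162, 486, 1458, 4374, …
g: a_k = -2, -2, -10, -18, -58, -130, -362, -882, …
Weyl lclm of L_f,L_g ⇒ L₀ (ord ≤ 2).
h₀' ⇒ L via d/dx closure of L₀.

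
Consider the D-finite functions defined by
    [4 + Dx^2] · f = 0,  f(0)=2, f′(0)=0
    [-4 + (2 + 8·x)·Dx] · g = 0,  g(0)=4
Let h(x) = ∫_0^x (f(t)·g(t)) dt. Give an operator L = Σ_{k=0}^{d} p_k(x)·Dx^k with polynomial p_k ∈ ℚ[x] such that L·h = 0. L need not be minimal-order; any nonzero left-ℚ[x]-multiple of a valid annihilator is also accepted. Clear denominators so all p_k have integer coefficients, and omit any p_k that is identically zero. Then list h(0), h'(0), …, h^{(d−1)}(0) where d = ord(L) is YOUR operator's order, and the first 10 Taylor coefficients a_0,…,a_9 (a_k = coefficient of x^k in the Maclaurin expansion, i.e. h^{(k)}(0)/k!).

f: a_k = 2, 0, -4, 0, 4/3, 0, -8/45, 0, 4/315, 0, …
g: a_k = 4, 8, -8, 16, -40, 112, -336, 1056, -3432, 11440, …
h₀=f·g: eliminate ⇒ L₀, order ≤ 2·1.
h=∫₀ˣh₀: take L = L₀·Dx.
L = (16 + 32·x + 64·x^2)·Dx + (-4 - 16·x)·Dx^2 + (1 + 8·x + 16·x^2)·Dx^3  (order 3).
h: a_k = 0, 8, 8, -32/3, 0, -128/15, 256/9, -23552/315, 9472/45, -1755136/2835, …
ICs: h(0) = 0, h′(0) = 8, h′′(0) = 16.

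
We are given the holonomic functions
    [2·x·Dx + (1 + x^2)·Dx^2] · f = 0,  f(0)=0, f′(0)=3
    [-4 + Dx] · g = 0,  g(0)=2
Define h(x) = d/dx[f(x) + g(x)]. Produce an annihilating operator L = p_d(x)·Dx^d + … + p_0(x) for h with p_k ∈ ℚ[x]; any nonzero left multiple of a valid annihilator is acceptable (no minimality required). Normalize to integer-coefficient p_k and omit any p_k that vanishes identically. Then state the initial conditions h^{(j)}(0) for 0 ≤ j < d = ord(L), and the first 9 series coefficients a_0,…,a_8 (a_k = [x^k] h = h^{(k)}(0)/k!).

f: a_k = 0, 3, 0, -1, 0, 3/5, 0, -3/7, 0, …
g: a_k = 2, 8, 16, 64/3, 64/3, 256/15, 512/45, 2048/315, 1024/315, …
h₀=f+g: left-lcm gives L₀, ord ≤ 3.
Differentiate: ansatz ord ≤ ord L₀ ⇒ L.
L = (4 - 16·x - 12·x^2 - 16·x^3) + (-9 - 13·x^2 - 8·x^4)·Dx + (2 + x + 4·x^2 + x^3 + 2·x^4)·Dx^2  (order 2).
h: a_k = 11, 32, 61, 256/3, 265/3, 1024/15, 1913/45, 8192/315, 5041/315, …
ICs: h(0) = 11, h′(0) = 32.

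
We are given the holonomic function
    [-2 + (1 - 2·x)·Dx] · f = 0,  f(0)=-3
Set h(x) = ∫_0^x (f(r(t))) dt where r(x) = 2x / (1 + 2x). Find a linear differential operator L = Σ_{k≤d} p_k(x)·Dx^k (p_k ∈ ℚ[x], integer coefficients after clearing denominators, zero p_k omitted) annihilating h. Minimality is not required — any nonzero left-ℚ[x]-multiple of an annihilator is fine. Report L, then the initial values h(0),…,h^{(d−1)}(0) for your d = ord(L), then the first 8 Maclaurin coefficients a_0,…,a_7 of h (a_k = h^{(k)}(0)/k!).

f: a_k = -3, -6, -12, -24, -48, -96, -192, -384, …
L₀ from L_f via x↦r, Dx↦r'^{-1}Dx.
∫: right-multiply L₀ by Dx.
L = 4·Dx + (-1 + 4·x^2)·Dx^2  (order 2).
h: a_k = 0, -3, -6, -8, -12, -96/5, -32, -384/7, …
ICs: h(0) = 0, h′(0) = -3.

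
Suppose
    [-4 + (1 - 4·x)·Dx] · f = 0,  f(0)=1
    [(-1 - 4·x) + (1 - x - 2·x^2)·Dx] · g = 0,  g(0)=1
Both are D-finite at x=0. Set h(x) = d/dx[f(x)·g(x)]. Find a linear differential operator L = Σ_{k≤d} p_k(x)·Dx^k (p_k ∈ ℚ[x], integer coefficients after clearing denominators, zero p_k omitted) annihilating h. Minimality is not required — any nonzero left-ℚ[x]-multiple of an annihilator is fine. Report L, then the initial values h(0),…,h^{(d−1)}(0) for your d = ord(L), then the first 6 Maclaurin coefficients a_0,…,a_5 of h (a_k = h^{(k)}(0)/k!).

L = (46 - 108·x - 216·x^2 + 256·x^3 + 768·x^4) + (-5 + 29·x - 6·x^2 - 152·x^3 + 80·x^4 + 192·x^5)·Dx  (order 1).
h: a_k = 5, 46, 291, 1596, 8085, 39066, …
ICs: h(0) = 5.

f: a_k = 1, 4, 16, 64, 256, 1024, …
g: a_k = 1, 1, 3, 5, 11, 21, …
Sym-product of L_f,L_g gives L₀ (≤ ord 1).
h₀' ⇒ L via d/dx closure of L₀.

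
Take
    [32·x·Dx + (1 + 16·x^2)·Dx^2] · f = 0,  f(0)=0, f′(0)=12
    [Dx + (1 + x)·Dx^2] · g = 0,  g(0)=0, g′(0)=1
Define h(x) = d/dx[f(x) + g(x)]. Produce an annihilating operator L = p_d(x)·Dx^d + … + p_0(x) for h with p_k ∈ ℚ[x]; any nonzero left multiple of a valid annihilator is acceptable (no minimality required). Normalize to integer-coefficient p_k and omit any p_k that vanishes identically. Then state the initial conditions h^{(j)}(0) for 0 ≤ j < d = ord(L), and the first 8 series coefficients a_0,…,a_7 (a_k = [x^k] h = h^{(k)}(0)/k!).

f: a_k = 0, 12, 0, -64, 0, 3072/5, 0, -49152/7, …
g: a_k = 0, 1, -1/2, 1/3, -1/4, 1/5, -1/6, 1/7, …
Sum ⇒ L₀ = lclm(L_f,L_g) in ℚ(x)⟨Dx⟩.
h₀' ⇒ L via d/dx closure of L₀.
L = (-32 - 96·x + 1536·x^2 + 512·x^3) + (-34 - 64·x + 1440·x^2 + 3072·x^3 + 1024·x^4)·Dx + (-1 + 31·x + 32·x^2 + 512·x^3 + 768·x^4 + 256·x^5)·Dx^2  (order 2).
h: a_k = 13, -1, -191, -1, 3073, -1, -49151, -1, …
ICs: h(0) = 13, h′(0) = -1.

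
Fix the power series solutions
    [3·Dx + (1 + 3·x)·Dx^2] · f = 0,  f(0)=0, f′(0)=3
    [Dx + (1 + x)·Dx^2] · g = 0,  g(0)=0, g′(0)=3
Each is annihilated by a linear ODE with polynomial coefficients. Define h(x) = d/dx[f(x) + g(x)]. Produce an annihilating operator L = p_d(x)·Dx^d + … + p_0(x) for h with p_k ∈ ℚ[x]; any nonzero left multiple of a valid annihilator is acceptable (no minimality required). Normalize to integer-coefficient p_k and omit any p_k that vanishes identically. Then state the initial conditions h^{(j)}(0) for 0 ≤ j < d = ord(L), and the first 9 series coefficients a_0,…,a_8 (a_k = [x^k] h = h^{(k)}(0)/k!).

L = 6 + (8 + 12·x)·Dx + (1 + 4·x + 3·x^2)·Dx^2  (order 2).
h: a_k = 6, -12, 30, -84, 246, -732, 2190, -6564, 19686, …
ICs: h(0) = 6, h′(0) = -12.

f: a_k = 0, 3, -9/2, 9, -81/4, 243/5, -243/2, 2187/7, -6561/8, …
g: a_k = 0, 3, -3/2, 1, -3/4, 3/5, -1/2, 3/7, -3/8, …
h₀=f+g: left-lcm gives L₀, ord ≤ 4.
Derive L from L₀ (diff closure).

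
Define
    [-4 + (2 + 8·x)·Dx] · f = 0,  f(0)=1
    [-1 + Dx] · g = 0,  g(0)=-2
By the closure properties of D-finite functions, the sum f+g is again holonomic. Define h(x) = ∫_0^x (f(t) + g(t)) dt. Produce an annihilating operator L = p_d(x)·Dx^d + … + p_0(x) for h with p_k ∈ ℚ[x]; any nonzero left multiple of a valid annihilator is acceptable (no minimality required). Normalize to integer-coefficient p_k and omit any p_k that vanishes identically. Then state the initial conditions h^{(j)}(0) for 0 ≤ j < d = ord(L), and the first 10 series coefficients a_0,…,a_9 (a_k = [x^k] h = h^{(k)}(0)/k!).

L = (6 + 8·x)·Dx + (-5 - 8·x - 16·x^2)·Dx^2 + (-1 + 16·x^2)·Dx^3  (order 3).
h: a_k = 0, -1, 0, -1, 11/12, -121/60, 1679/360, -30241/2520, 665279/20160, -17297281/181440, …
ICs: h(0) = 0, h′(0) = -1, h′′(0) = 0.

f: a_k = 1, 2, -2, 4, -10, 28, -84, 264, -858, 2860, …
g: a_k = -2, -2, -1, -1/3, -1/12, -1/60, -1/360, -1/2520, -1/20160, -1/181440, …
L₀ := lclm(L_f,L_g); ord L₀ ≤ 1+1.
Integrate: L := L₀·Dx.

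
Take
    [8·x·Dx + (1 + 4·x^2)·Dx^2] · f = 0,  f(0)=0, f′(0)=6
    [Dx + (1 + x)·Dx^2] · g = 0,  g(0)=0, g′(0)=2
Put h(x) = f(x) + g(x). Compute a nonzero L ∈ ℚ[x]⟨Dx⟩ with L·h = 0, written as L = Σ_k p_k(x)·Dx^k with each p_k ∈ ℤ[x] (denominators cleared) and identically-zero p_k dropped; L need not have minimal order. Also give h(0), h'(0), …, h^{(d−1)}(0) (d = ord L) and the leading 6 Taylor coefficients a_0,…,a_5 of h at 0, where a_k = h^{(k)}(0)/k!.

f: a_k = 0, 6, 0, -8, 0, 96/5, …
g: a_k = 0, 2, -1, 2/3, -1/2, 2/5, …
f+g: L₀ = lclm(L_f,L_g), ord ≤ 2+2.
L = (-8 - 24·x + 96·x^2 + 32·x^3)·Dx + (-10 - 16·x + 72·x^2 + 192·x^3 + 64·x^4)·Dx^2 + (-1 + 7·x + 8·x^2 + 32·x^3 + 48·x^4 + 16·x^5)·Dx^3  (order 3).
h: a_k = 0, 8, -1, -22/3, -1/2, 98/5, …
ICs: h(0) = 0, h′(0) = 8, h′′(0) = -2.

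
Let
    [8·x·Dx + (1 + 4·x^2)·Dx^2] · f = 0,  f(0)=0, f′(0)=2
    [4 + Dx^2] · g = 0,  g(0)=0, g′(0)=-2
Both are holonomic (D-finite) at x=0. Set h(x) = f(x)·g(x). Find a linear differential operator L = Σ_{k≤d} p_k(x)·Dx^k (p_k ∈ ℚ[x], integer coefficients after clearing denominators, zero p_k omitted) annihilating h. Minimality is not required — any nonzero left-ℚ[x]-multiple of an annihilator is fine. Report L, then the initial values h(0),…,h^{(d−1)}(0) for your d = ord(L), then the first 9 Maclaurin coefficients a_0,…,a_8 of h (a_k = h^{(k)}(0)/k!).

L = (80 + 832·x^2 + 1408·x^4 + 2048·x^6 + 2048·x^8) + (96·x + 640·x^3 + 1536·x^5 + 2048·x^7)·Dx + (24 + 256·x^2 + 576·x^4 + 1024·x^6 + 1024·x^8)·Dx^2 + (24·x + 160·x^3 + 384·x^5 + 512·x^7)·Dx^3 + (1 + 12·x^2 + 56·x^4 + 128·x^6 + 128·x^8)·Dx^4  (order 4).
h: a_k = 0, 0, -4, 0, 8, 0, -152/9, 0, 688/15, …
ICs: h(0) = 0, h′(0) = 0, h′′(0) = -8, h′′′(0) = 0.

f: a_k = 0, 2, 0, -8/3, 0, 32/5, 0, -128/7, 0, …
g: a_k = 0, -2, 0, 4/3, 0, -4/15, 0, 8/315, 0, …
f·g: L₀ = L_f ⊗_s L_g, ord ≤ 2·2.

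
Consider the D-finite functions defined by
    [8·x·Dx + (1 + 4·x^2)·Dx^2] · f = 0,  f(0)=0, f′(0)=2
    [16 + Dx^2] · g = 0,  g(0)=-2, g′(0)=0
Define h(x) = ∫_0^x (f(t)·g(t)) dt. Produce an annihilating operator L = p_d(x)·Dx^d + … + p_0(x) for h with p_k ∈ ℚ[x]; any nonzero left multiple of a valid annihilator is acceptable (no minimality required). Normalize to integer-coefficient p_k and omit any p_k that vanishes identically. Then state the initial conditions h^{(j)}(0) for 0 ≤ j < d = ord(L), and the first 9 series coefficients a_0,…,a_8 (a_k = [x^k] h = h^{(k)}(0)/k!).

f: a_k = 0, 2, 0, -8/3, 0, 32/5, 0, -128/7, 0, …
g: a_k = -2, 0, 16, 0, -64/3, 0, 512/45, 0, -1024/315, …
L₀ := L_f ⊗_s L_g (sym. prod.), ord ≤ 4.
∫: right-multiply L₀ by Dx.
L = (2560 + 29696·x^2 + 118784·x^4 + 262144·x^6 + 262144·x^8)·Dx + (1536·x + 14336·x^3 + 49152·x^5 + 65536·x^7)·Dx^2 + (240 + 3008·x^2 + 13824·x^4 + 32768·x^6 + 32768·x^8)·Dx^3 + (96·x + 896·x^3 + 3072·x^5 + 4096·x^7)·Dx^4 + (5 + 72·x^2 + 400·x^4 + 1024·x^6 + 1024·x^8)·Dx^5  (order 5).
h: a_k = 0, 0, -2, 0, 28/3, 0, -736/45, 0, 8608/315, …
ICs: h(0) = 0, h′(0) = 0, h′′(0) = -4, h′′′(0) = 0, h′′′′(0) = 224.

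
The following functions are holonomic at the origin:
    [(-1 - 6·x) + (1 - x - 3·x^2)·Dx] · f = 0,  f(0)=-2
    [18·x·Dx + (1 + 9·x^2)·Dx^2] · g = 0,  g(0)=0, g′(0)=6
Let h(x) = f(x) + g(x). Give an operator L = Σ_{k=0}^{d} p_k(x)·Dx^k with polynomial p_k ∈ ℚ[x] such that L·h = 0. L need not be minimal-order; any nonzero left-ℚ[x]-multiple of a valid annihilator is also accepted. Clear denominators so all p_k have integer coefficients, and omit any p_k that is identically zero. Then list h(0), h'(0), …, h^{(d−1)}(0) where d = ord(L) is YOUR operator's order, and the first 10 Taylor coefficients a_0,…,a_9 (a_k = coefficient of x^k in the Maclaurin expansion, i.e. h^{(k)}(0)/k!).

f: a_k = -2, -2, -8, -14, -38, -80, -194, -434, -1016, -2318, …
g: a_k = 0, 6, 0, -18, 0, 486/5, 0, -4374/7, 0, 4374, …
Sum ⇒ L₀ = lclm(L_f,L_g) in ℚ(x)⟨Dx⟩.
L = (-72 + 288·x + 4428·x^2 + 9720·x^3 + 33534·x^4 + 13122·x^6)·Dx + (30 + 180·x + 144·x^2 + 1728·x^3 + 9153·x^4 + 23814·x^5 + 2187·x^6 + 13122·x^7)·Dx^2 + (-4 - 14·x - 114·x^2 + 36·x^3 - 459·x^4 + 1539·x^5 + 2430·x^6 + 729·x^7 + 2187·x^8)·Dx^3  (order 3).
h: a_k = -2, 4, -8, -32, -38, 86/5, -194, -7412/7, -1016, 2056, …
ICs: h(0) = -2, h′(0) = 4, h′′(0) = -16.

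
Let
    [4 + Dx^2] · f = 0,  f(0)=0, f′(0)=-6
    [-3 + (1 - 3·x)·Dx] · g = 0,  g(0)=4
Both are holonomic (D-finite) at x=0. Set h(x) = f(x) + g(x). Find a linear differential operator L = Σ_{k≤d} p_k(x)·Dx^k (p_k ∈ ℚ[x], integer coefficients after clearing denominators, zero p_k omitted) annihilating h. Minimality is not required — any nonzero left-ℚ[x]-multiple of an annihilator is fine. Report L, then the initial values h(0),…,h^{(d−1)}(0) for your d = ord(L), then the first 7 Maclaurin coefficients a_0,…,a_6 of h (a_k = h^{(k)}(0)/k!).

f: a_k = 0, -6, 0, 4, 0, -4/5, 0, …
g: a_k = 4, 12, 36, 108, 324, 972, 2916, …
Sum ⇒ L₀ = lclm(L_f,L_g) in ℚ(x)⟨Dx⟩.
L = (-348 + 144·x - 216·x^2) + (44 - 180·x + 216·x^2 - 216·x^3)·Dx + (-87 + 36·x - 54·x^2)·Dx^2 + (11 - 45·x + 54·x^2 - 54·x^3)·Dx^3  (order 3).
h: a_k = 4, 6, 36, 112, 324, 4856/5, 2916, …
ICs: h(0) = 4, h′(0) = 6, h′′(0) = 72.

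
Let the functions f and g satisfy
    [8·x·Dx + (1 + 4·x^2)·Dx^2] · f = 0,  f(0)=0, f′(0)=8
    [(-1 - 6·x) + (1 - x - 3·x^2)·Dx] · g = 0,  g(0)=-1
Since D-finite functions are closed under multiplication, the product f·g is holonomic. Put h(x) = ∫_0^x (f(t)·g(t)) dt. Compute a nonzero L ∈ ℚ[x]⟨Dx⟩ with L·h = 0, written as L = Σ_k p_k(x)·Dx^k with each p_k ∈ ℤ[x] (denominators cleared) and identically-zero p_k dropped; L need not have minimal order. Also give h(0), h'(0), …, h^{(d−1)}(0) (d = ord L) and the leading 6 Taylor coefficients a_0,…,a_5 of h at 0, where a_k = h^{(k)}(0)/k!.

L = (6 + 8·x + 72·x^2)·Dx + (2 + 4·x + 16·x^2 + 72·x^3)·Dx^2 + (-1 + x - x^2 + 4·x^3 + 12·x^4)·Dx^3  (order 3).
h: a_k = 0, 0, -4, -8/3, -16/3, -136/15, …
ICs: h(0) = 0, h′(0) = 0, h′′(0) = -8.

f: a_k = 0, 8, 0, -32/3, 0, 128/5, …
g: a_k = -1, -1, -4, -7, -19, -40, …
Product ⇒ symmetric product L₀, ord ≤ 2.
Integrate: L := L₀·Dx.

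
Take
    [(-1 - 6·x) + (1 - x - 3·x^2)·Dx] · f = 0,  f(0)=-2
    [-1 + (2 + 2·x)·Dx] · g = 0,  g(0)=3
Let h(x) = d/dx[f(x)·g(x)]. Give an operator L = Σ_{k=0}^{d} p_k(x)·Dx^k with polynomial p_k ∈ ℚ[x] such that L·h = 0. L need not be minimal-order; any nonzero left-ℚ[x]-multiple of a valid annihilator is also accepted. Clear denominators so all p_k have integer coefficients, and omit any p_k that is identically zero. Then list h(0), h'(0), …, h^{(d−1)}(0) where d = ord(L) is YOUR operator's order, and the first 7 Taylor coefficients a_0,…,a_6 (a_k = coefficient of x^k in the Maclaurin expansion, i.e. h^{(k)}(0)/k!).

f: a_k = -2, -2, -8, -14, -38, -80, -194, …
g: a_k = 3, 3/2, -3/8, 3/16, -15/128, 21/256, -63/1024, …
Sym-product of L_f,L_g gives L₀ (≤ ord 1).
h₀' ⇒ L via d/dx closure of L₀.
L = (35 + 162·x + 381·x^2 + 390·x^3 + 135·x^4) + (-6 - 26·x + 6·x^2 + 122·x^3 + 150·x^4 + 54·x^5)·Dx  (order 1).
h: a_k = -9, -105/2, -1287/8, -8457/16, -187635/128, -1059039/256, -11247411/1024, …
ICs: h(0) = -9.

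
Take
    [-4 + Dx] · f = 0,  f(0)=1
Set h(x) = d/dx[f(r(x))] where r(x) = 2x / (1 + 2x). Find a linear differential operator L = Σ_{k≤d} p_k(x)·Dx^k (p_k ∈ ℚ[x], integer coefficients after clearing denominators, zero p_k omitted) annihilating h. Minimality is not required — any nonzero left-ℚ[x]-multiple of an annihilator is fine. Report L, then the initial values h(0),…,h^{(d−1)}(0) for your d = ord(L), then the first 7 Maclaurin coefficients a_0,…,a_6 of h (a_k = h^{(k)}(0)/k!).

f: a_k = 1, 4, 8, 32/3, 32/3, 128/15, 256/45, …
Substitute x→r, Dx→(1/r')Dx; clear ⇒ L₀.
Derive L from L₀ (diff closure).
L = (4 - 8·x) + (-1 - 4·x - 4·x^2)·Dx  (order 1).
h: a_k = 8, 32, -32, -256/3, 896/3, -5632/15, -8704/45, …
ICs: h(0) = 8.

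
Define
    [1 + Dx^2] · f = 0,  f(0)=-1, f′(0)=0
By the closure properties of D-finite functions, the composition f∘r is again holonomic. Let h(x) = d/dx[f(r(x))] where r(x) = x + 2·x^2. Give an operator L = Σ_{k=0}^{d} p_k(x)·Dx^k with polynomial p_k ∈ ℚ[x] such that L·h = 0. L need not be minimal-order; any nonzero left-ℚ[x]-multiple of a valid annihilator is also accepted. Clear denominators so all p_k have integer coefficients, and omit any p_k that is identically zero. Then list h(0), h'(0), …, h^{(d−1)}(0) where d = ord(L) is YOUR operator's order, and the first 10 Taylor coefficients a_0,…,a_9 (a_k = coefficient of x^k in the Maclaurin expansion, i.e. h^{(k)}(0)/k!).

f: a_k = -1, 0, 1/2, 0, -1/24, 0, 1/720, 0, -1/40320, 0, …
f∘r: x↦r, Dx↦Dx/r' in L_f ⇒ L₀.
h₀' ⇒ L via d/dx closure of L₀.
L = (49 + 16·x + 96·x^2 + 256·x^3 + 256·x^4) + (-12 - 48·x)·Dx + (1 + 8·x + 16·x^2)·Dx^2  (order 2).
h: a_k = 0, 1, 6, 47/6, -5/3, -719/120, -553/60, -23521/5040, 559/280, 1199521/362880, …
ICs: h(0) = 0, h′(0) = 1.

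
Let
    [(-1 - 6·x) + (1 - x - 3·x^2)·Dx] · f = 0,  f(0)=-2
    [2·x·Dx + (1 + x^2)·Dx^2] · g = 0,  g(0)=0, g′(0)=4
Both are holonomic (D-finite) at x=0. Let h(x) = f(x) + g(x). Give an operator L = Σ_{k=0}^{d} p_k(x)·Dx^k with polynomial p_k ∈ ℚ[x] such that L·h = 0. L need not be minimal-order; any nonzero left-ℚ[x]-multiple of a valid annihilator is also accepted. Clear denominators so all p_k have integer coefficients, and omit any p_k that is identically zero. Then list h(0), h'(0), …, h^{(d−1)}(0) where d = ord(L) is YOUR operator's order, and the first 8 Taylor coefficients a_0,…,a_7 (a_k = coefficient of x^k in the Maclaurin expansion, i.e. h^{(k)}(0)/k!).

f: a_k = -2, -2, -8, -14, -38, -80, -194, -434, …
g: a_k = 0, 4, 0, -4/3, 0, 4/5, 0, -4/7, …
Sum ⇒ L₀ = lclm(L_f,L_g) in ℚ(x)⟨Dx⟩.
L = (-8 + 32·x + 300·x^2 + 504·x^3 + 1134·x^4 + 162·x^6)·Dx + (22 + 148·x + 184·x^2 + 576·x^3 + 441·x^4 + 918·x^5 + 27·x^6 + 162·x^7)·Dx^2 + (-4 - 6·x - 18·x^2 + 60·x^3 + 85·x^4 + 75·x^5 + 126·x^6 + 9·x^7 + 27·x^8)·Dx^3  (order 3).
h: a_k = -2, 2, -8, -46/3, -38, -396/5, -194, -3042/7, …
ICs: h(0) = -2, h′(0) = 2, h′′(0) = -16.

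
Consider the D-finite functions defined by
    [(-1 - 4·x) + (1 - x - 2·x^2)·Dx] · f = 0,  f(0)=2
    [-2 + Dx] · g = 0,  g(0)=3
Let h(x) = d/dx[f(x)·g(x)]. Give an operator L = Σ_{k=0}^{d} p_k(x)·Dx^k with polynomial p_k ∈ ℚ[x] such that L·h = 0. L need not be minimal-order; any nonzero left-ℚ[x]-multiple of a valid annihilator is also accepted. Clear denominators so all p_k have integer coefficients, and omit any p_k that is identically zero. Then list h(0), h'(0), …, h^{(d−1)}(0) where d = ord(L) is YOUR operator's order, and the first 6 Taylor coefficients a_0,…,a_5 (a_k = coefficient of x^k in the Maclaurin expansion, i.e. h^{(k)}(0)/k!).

L = (14 + 16·x - 12·x^2 - 16·x^3 + 16·x^4) + (-3 + x + 12·x^2 - 8·x^4)·Dx  (order 1).
h: a_k = 18, 84, 258, 696, 1738, 20884/5, …
ICs: h(0) = 18.

f: a_k = 2, 2, 6, 10, 22, 42, …
g: a_k = 3, 6, 6, 4, 2, 4/5, …
Product ⇒ symmetric product L₀, ord ≤ 1.
Derive L from L₀ (diff closure).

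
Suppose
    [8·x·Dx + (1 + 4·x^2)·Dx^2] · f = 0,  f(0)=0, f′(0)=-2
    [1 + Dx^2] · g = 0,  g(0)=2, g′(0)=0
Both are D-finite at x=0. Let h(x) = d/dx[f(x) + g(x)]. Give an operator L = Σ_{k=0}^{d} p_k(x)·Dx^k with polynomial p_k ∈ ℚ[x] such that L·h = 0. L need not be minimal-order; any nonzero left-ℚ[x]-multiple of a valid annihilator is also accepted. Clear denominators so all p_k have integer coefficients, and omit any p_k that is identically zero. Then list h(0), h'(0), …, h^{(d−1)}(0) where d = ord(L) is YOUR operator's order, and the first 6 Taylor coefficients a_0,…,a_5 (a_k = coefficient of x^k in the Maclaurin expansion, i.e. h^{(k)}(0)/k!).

L = (-376·x + 1600·x^3 + 128·x^5) + (-7 + 76·x^2 + 432·x^4 + 64·x^6)·Dx + (-376·x + 1600·x^3 + 128·x^5)·Dx^2 + (-7 + 76·x^2 + 432·x^4 + 64·x^6)·Dx^3  (order 3).
h: a_k = -2, -2, 8, 1/3, -32, -1/60, …
ICs: h(0) = -2, h′(0) = -2, h′′(0) = 16.

f: a_k = 0, -2, 0, 8/3, 0, -32/5, …
g: a_k = 2, 0, -1, 0, 1/12, 0, …
h₀=f+g: left-lcm gives L₀, ord ≤ 4.
h₀' ⇒ L via d/dx closure of L₀.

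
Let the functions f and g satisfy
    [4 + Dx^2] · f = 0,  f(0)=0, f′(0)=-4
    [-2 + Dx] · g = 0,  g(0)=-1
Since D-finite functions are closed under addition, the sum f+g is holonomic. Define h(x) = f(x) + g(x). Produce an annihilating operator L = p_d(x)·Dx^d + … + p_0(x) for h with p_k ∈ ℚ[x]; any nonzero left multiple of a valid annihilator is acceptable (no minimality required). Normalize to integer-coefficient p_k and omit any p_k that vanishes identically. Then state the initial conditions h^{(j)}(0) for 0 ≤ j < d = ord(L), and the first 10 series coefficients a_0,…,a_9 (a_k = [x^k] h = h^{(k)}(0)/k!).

f: a_k = 0, -4, 0, 8/3, 0, -8/15, 0, 16/315, 0, -8/2835, …
g: a_k = -1, -2, -2, -4/3, -2/3, -4/15, -4/45, -8/315, -2/315, -4/2835, …
L₀ := lclm(L_f,L_g); ord L₀ ≤ 2+1.
L = -8 + 4·Dx - 2·Dx^2 + Dx^3  (order 3).
h: a_k = -1, -6, -2, 4/3, -2/3, -4/5, -4/45, 8/315, -2/315, -4/945, …
ICs: h(0) = -1, h′(0) = -6, h′′(0) = -4.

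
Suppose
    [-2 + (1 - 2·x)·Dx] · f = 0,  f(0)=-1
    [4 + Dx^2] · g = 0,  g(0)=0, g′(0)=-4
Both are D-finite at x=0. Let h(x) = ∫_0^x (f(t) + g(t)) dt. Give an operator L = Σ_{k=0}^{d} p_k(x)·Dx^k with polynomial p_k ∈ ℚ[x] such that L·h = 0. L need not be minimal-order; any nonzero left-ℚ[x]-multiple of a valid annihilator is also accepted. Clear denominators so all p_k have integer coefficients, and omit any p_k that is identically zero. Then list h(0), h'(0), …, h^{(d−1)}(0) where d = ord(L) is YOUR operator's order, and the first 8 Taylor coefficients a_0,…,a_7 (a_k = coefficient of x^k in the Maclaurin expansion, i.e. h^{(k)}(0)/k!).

f: a_k = -1, -2, -4, -8, -16, -32, -64, -128, …
g: a_k = 0, -4, 0, 8/3, 0, -8/15, 0, 16/315, …
h₀=f+g: left-lcm gives L₀, ord ≤ 3.
Integrate: L := L₀·Dx.
L = (56 - 32·x + 32·x^2)·Dx + (-12 + 40·x - 48·x^2 + 32·x^3)·Dx^2 + (14 - 8·x + 8·x^2)·Dx^3 + (-3 + 10·x - 12·x^2 + 8·x^3)·Dx^4  (order 4).
h: a_k = 0, -1, -3, -4/3, -4/3, -16/5, -244/45, -64/7, …
ICs: h(0) = 0, h′(0) = -1, h′′(0) = -6, h′′′(0) = -8.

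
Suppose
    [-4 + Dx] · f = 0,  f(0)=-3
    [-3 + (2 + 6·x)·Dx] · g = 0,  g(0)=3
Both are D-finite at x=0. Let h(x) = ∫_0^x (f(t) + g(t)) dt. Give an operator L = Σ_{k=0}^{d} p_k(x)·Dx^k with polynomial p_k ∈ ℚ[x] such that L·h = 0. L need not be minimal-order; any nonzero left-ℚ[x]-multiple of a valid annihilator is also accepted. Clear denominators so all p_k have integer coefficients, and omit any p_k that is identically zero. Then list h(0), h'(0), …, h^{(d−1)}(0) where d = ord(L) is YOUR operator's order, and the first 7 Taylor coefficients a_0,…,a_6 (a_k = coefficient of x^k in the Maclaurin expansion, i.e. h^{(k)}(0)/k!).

L = (132 + 288·x)·Dx + (-73 - 384·x - 576·x^2)·Dx^2 + (10 + 78·x + 144·x^2)·Dx^3  (order 3).
h: a_k = 0, 0, -15/4, -73/8, -431/64, -5311/640, -7253/7680, …
ICs: h(0) = 0, h′(0) = 0, h′′(0) = -15/2.

f: a_k = -3, -12, -24, -32, -32, -128/5, -256/15, …
g: a_k = 3, 9/2, -27/8, 81/16, -1215/128, 5103/256, -45927/1024, …
Sum ⇒ L₀ = lclm(L_f,L_g) in ℚ(x)⟨Dx⟩.
∫: right-multiply L₀ by Dx.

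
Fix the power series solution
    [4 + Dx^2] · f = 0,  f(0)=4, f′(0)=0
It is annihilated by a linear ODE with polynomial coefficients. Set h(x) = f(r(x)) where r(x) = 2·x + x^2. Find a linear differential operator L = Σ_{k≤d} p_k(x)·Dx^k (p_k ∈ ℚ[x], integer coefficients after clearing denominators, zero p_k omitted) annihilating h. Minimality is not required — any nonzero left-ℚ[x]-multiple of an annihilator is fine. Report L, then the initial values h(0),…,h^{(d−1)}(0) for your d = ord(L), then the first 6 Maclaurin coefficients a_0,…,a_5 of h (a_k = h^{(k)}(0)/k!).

f: a_k = 4, 0, -8, 0, 8/3, 0, …
L₀ from L_f via x↦r, Dx↦r'^{-1}Dx.
L = (16 + 48·x + 48·x^2 + 16·x^3) - Dx + (1 + x)·Dx^2  (order 2).
h: a_k = 4, 0, -32, -32, 104/3, 256/3, …
ICs: h(0) = 4, h′(0) = 0.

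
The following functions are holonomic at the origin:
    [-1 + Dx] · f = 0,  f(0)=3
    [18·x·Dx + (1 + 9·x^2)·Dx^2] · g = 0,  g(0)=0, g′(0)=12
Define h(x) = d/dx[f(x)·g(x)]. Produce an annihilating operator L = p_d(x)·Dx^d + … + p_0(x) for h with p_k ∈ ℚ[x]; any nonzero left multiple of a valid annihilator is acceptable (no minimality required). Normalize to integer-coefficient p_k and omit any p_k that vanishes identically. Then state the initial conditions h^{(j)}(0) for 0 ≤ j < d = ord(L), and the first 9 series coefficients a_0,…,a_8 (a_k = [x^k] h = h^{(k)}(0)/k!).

f: a_k = 3, 3, 3/2, 1/2, 1/8, 1/40, 1/240, 1/1680, 1/13440, …
g: a_k = 0, 12, 0, -36, 0, 972/5, 0, -8748/7, 0, …
Sym-product of L_f,L_g gives L₀ (≤ ord 2).
h=h₀': d/dx-closure on L₀ ⇒ L.
L = (-17 - 36·x + 504·x^2 - 324·x^3 + 81·x^4) + (16 + 54·x - 522·x^2 + 486·x^3 - 162·x^4)·Dx + (1 - 18·x + 18·x^2 - 162·x^3 + 81·x^4)·Dx^2  (order 2).
h: a_k = 36, 72, -270, -408, 5307/2, 3393, -484679/20, -1022794/35, 245887281/1120, …
ICs: h(0) = 36, h′(0) = 72.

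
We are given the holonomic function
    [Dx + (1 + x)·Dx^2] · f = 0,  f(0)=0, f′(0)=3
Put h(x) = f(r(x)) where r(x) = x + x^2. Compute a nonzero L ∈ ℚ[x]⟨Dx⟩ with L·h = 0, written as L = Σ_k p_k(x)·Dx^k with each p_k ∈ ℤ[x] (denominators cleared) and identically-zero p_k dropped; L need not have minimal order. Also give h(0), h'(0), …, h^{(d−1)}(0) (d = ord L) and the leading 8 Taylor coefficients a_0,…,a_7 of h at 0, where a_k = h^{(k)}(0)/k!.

L = (-1 + 2·x + 2·x^2)·Dx + (1 + 3·x + 3·x^2 + 2·x^3)·Dx^2  (order 2).
h: a_k = 0, 3, 3/2, -2, 3/4, 3/5, -1, 3/7, …
ICs: h(0) = 0, h′(0) = 3.

f: a_k = 0, 3, -3/2, 1, -3/4, 3/5, -1/2, 3/7, …
L₀ from L_f via x↦r, Dx↦r'^{-1}Dx.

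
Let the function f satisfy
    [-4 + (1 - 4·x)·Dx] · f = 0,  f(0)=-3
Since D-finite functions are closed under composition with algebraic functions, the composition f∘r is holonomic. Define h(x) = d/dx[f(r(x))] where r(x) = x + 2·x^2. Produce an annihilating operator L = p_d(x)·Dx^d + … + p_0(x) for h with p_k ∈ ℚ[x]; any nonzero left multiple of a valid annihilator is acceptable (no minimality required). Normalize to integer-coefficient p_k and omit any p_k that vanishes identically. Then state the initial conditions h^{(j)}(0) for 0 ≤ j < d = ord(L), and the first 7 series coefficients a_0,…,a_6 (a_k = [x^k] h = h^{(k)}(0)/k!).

L = (12 + 48·x + 96·x^2) + (-1 + 24·x^2 + 32·x^3)·Dx  (order 1).
h: a_k = -12, -144, -1152, -8448, -57600, -377856, -2408448, …
ICs: h(0) = -12.

f: a_k = -3, -12, -48, -192, -768, -3072, -12288, …
h₀=f(r): pull back L_f along r ⇒ L₀.
Derive L from L₀ (diff closure).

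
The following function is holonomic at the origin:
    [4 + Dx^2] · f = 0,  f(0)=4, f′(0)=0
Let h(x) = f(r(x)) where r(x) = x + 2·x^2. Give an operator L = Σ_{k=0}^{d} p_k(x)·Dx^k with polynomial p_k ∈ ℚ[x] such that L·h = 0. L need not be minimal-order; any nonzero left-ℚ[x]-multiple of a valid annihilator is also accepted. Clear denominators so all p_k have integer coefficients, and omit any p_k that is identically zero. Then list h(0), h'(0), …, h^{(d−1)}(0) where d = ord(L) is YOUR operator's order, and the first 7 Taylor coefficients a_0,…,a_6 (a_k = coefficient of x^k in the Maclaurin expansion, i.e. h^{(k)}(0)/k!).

L = (4 + 48·x + 192·x^2 + 256·x^3) - 4·Dx + (1 + 4·x)·Dx^2  (order 2).
h: a_k = 4, 0, -8, -32, -88/3, 64/3, 2864/45, …
ICs: h(0) = 4, h′(0) = 0.

f: a_k = 4, 0, -8, 0, 8/3, 0, -16/45, …
L₀ from L_f via x↦r, Dx↦r'^{-1}Dx.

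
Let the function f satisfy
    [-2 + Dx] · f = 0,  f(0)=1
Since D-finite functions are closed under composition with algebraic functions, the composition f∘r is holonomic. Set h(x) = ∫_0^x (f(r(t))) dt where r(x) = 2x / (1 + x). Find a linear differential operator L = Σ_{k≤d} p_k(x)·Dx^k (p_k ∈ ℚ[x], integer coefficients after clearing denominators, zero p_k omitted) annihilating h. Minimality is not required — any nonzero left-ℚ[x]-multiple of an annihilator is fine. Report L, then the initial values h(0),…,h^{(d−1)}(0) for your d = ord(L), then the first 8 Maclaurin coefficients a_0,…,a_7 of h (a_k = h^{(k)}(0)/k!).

L = -4·Dx + (1 + 2·x + x^2)·Dx^2  (order 2).
h: a_k = 0, 1, 2, 4/3, -1/3, -4/15, 14/45, -44/315, …
ICs: h(0) = 0, h′(0) = 1.

f: a_k = 1, 2, 2, 4/3, 2/3, 4/15, 4/45, 8/315, …
Change of var in L_f (x↦r) gives L₀.
∫: right-multiply L₀ by Dx.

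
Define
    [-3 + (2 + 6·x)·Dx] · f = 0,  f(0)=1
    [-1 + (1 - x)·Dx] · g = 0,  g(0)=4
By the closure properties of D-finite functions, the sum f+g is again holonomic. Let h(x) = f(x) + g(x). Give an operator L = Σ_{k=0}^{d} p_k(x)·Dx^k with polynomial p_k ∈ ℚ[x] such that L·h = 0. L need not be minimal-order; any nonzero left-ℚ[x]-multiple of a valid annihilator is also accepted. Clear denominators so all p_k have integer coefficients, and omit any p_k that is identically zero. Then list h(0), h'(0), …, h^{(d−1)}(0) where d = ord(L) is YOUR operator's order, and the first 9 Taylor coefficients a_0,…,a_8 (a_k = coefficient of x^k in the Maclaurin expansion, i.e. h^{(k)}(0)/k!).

f: a_k = 1, 3/2, -9/8, 27/16, -405/128, 1701/256, -15309/1024, 72171/2048, -2814669/32768, …
g: a_k = 4, 4, 4, 4, 4, 4, 4, 4, 4, …
Weyl lclm of L_f,L_g ⇒ L₀ (ord ≤ 2).
L = (21 + 27·x) + (-17 - 30·x - 81·x^2)·Dx + (-2 + 14·x + 42·x^2 - 54·x^3)·Dx^2  (order 2).
h: a_k = 5, 11/2, 23/8, 91/16, 107/128, 2725/256, -11213/1024, 80363/2048, -2683597/32768, …
ICs: h(0) = 5, h′(0) = 11/2.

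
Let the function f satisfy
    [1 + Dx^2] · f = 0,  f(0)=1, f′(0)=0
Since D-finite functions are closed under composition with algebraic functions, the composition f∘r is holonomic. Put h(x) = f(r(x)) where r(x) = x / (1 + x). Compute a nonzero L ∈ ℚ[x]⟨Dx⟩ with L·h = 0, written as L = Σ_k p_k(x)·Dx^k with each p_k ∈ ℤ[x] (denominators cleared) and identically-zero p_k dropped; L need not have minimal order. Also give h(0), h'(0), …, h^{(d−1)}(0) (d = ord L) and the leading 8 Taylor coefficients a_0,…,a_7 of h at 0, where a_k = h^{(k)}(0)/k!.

L = 1 + (2 + 6·x + 6·x^2 + 2·x^3)·Dx + (1 + 4·x + 6·x^2 + 4·x^3 + x^4)·Dx^2  (order 2).
h: a_k = 1, 0, -1/2, 1, -35/24, 11/6, -1501/720, 87/40, …
ICs: h(0) = 1, h′(0) = 0.

f: a_k = 1, 0, -1/2, 0, 1/24, 0, -1/720, 0, …
L₀ from L_f via x↦r, Dx↦r'^{-1}Dx.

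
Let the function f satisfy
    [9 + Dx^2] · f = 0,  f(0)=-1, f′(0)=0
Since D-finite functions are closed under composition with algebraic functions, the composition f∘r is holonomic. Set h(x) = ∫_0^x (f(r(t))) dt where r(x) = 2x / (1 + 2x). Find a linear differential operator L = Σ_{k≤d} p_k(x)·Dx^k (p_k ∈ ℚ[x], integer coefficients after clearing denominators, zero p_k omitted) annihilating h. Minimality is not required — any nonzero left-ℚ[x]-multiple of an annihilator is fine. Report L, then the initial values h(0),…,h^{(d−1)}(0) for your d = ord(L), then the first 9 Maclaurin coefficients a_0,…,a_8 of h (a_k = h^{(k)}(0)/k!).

f: a_k = -1, 0, 9/2, 0, -27/8, 0, 81/80, 0, -729/4480, …
Change of var in L_f (x↦r) gives L₀.
h=∫₀ˣh₀: take L = L₀·Dx.
L = 36·Dx + (4 + 24·x + 48·x^2 + 32·x^3)·Dx^2 + (1 + 8·x + 24·x^2 + 32·x^3 + 16·x^4)·Dx^3  (order 3).
h: a_k = 0, -1, 0, 6, -18, 162/5, -24, -468/5, 2754/5, …
ICs: h(0) = 0, h′(0) = -1, h′′(0) = 0.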